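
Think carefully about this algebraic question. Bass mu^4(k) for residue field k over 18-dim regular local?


C(n,i)=C(18,4)=3060


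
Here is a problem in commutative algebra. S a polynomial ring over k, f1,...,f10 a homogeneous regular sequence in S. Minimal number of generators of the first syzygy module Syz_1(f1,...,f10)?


Regular sequence => Koszul complex is the minimal free resolution.
Syz_1 minimally generated by Koszul relations f_i*e_j - f_j*e_i (i<j): mu(Syz_1) = beta_2 = C(m,2) = m(m-1)/2
m=10
10*9/2 = 45


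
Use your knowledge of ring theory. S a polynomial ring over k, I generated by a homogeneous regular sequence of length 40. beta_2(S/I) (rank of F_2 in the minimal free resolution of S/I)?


Regular sequence => Koszul complex is the minimal free resolution.
Syz_1 minimally generated by Koszul relations f_i*e_j - f_j*e_i (i<j): mu(Syz_1) = beta_2 = C(m,2) = m(m-1)/2
m=40
40*39/2 = 780


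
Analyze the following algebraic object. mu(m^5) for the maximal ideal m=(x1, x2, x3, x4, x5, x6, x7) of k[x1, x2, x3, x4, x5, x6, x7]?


Graded Nakayama: mu(m^d) = dim_k (m^d/m^(d+1)) = #degree-5 monomials in 7 vars
C(n+d-1,d)=C(11,5)=462


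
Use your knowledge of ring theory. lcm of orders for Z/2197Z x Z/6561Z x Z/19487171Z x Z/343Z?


Exponent = lcm of the cyclic orders; pairwise coprime => product.
13^3*3^8*11^7*7^3=2197*6561*19487171*343=96348068077862601


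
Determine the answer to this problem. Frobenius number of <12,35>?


gcd(12,35)=1 => F=ab-a-b=12*35-12-35=420-47=373


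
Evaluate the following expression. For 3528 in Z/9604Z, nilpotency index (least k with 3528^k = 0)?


3528^k mod 9604:
k=1: 3528
k=2: 0
First zero at k = 2


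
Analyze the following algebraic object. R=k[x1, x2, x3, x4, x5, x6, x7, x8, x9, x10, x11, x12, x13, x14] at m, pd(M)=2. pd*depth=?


pd+depth=14
depth=14-2=12
pd*depth=2*12=24


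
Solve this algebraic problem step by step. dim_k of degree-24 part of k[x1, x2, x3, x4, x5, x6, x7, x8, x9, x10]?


C(d+n-1,n-1)=C(33,9)=38567100


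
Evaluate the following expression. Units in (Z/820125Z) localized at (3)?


Local ring = Z/6561Z.
phi(6561) = 3^7*(3-1) = 4374


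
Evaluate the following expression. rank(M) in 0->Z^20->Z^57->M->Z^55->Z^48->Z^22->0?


Alt sum=0:
(-1)^0*20 + (-1)^1*57 + (-1)^2*? + (-1)^3*55 + (-1)^4*48 + (-1)^5*22=0
rank(M)=66


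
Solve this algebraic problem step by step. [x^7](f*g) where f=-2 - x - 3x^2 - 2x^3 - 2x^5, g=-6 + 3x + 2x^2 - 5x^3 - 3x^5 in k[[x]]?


[x^7] = sum a_i*b_j, i+j=7
  -3*-3=9
  -2*2=-4
Sum=5


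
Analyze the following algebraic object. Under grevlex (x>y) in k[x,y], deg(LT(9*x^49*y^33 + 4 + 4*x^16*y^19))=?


LT: 9*x^49*y^33
deg_x=49, deg_y=33
Total=49+33=82


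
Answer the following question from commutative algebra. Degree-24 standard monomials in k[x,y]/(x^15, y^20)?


k[x,y], I = (x^15, y^20), d = 24
Need i < 15 and d-i < 20.
Range: 5 <= i <= 14.
H(24) = 10


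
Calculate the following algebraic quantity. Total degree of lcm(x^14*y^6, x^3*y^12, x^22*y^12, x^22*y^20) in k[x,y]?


lcm = componentwise max:
x: max(14,3,22,22)=22
y: max(6,12,12,20)=20
Total=22+20=42


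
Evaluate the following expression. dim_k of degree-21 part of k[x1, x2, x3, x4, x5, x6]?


C(d+n-1,n-1)=C(26,5)=65780


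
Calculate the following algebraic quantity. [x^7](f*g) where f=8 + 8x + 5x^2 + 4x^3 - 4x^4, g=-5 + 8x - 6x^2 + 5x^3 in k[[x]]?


[x^7] = sum a_i*b_j, i+j=7
  -4*5=-20
Sum=-20


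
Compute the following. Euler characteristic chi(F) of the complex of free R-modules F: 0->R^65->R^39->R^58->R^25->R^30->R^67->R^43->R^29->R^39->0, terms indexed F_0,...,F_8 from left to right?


chi = sum (-1)^i * rank:
(-1)^0*65=65
(-1)^1*39=-39
(-1)^2*58=58
(-1)^3*25=-25
(-1)^4*30=30
(-1)^5*67=-67
(-1)^6*43=43
(-1)^7*29=-29
(-1)^8*39=39
chi=75


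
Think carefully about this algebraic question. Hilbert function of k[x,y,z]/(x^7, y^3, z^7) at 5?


Need i<7, j<3, k<7 with i+j+k=5.
For each i, j ranges over max(0,5-i-6)..min(2,5-i):
  i=0: j in [0,2] -> 3
  i=1: j in [0,2] -> 3
  i=2: j in [0,2] -> 3
  i=3: j in [0,2] -> 3
  i=4: j in [0,1] -> 2
  i=5: j in [0,0] -> 1
H(5) = 3+3+3+3+2+1 = 15


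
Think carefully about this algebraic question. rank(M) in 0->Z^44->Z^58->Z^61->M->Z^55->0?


Alt sum=0:
(-1)^0*44 + (-1)^1*58 + (-1)^2*61 + (-1)^3*? + (-1)^4*55=0
rank(M)=102


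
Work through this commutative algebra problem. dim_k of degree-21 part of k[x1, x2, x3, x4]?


C(d+n-1,n-1)=C(24,3)=2024


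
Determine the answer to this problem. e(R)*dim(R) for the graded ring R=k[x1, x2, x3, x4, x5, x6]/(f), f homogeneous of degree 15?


e(R)=deg(f)=15, dim(R)=6-1=5
e*dim=15*5=75


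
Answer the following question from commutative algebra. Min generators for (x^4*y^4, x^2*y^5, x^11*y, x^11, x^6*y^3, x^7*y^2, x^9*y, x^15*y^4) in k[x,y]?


Remove redundant (divisible by others).
x^11*y redundant.
x^15*y^4 redundant.
Min: x^11, x^9*y, x^7*y^2, x^6*y^3, x^4*y^4, x^2*y^5
Count=6


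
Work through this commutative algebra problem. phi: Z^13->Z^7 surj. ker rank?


rank(ker) = 13-7 = 6


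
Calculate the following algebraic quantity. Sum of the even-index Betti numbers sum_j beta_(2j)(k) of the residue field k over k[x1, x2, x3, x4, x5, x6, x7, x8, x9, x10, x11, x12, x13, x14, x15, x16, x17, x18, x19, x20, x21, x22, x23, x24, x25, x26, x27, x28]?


Koszul resolution: beta_i(k)=C(n,i), n=28
sum_even C(28,i) = 2^(n-1) = 2^27 = 134217728


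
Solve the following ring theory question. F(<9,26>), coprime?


gcd(9,26)=1 => F=ab-a-b=9*26-9-26=234-35=199


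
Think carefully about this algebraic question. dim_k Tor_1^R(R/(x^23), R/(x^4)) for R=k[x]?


Tor_1(R/I,R/J)=(I cap J)/IJ=(x^23)/(x^27)
dim=27-23=min(23,4)=4


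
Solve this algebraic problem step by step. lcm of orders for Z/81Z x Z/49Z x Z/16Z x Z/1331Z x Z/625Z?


Exponent = lcm of the cyclic orders; pairwise coprime => product.
3^4*7^2*2^4*11^3*5^4=81*49*16*1331*625=52827390000


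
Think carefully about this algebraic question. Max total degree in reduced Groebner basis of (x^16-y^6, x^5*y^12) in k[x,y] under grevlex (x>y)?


LT(f1)=x^16, LT(f2)=x^5y^12, lcm=x^16y^12
S(f1,f2) = y^12*f1 - x^11*f2 = -y^18
Reduced GB = {f1, f2, y^18}; degrees 16, 17, 18
Max = 18


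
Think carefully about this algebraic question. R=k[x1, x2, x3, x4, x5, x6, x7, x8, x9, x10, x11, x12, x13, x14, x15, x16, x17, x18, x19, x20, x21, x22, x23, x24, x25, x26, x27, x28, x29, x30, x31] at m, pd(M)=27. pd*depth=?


pd+depth=31
depth=31-27=4
pd*depth=27*4=108


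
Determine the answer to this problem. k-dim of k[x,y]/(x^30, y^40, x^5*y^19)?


k[x,y]/I, I = (x^30, y^40, x^5*y^19)
Rect: 30x40=1200. Corner: (30-5)x(40-19)=525.
dim = 1200-525 = 675


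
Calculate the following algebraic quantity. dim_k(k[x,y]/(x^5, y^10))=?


Basis: x^i*y^j, i<5, j<10
5*10=50


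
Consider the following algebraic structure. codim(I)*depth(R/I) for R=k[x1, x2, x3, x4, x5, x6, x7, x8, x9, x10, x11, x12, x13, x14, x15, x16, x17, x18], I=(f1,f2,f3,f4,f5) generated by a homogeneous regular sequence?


codim=5, depth=dim(R/I)=18-5=13
Product=5*13=65


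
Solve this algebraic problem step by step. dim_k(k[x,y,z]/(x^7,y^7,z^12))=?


Basis: x^iy^jz^k, i<7,j<7,k<12
7*7*12=588


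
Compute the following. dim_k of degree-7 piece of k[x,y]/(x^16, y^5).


k[x,y], I = (x^16, y^5), d = 7
Need i < 16 and d-i < 5.
Range: 3 <= i <= 7.
H(7) = 5


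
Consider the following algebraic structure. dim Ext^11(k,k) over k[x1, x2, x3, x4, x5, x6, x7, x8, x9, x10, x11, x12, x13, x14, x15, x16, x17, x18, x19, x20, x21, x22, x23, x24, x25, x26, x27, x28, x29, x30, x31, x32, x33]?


C(n,i)=C(33,11)=193536720


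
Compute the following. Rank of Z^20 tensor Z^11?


rank(M(x)N) = rank(M)*rank(N)
20*11 = 220


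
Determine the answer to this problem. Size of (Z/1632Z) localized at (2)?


2-primary part: 1632=2^5*51
Size=2^5=32


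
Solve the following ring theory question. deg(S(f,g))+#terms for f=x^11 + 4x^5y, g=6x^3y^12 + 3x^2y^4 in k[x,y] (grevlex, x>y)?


LT(f)=x^11, LT(g)=6x^3y^12
lcm(LM)=x^11y^12
S(f,g) (scaled by 6 to clear denominators) = 6y^12*f - x^8*g = 24x^5y^13 - 3x^10y^4
2 terms, deg 18.
18+2=20


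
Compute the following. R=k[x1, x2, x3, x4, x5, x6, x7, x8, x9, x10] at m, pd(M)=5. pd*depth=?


pd+depth=10
depth=10-5=5
pd*depth=5*5=25


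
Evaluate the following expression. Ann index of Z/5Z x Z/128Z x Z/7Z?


Exponent = lcm of the cyclic orders; pairwise coprime => product.
5^1*2^7*7^1=5*128*7=4480


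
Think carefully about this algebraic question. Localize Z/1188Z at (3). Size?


3-primary part: 1188=3^3*44
Size=3^3=27


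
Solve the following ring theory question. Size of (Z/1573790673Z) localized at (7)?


7-primary part: 1573790673=7^9*39
Size=7^9=40353607


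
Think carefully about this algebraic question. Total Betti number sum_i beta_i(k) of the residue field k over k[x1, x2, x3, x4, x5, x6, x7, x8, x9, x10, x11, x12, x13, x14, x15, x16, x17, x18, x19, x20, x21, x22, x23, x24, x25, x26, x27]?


Koszul resolution: beta_i(k)=C(n,i), n=27
sum_i C(27,i) = 2^27 = 134217728


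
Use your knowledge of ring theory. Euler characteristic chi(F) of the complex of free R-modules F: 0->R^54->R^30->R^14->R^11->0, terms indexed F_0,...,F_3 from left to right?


chi = sum (-1)^i * rank:
(-1)^0*54=54
(-1)^1*30=-30
(-1)^2*14=14
(-1)^3*11=-11
chi=27


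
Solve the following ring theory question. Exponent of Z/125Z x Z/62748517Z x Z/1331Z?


Exponent = lcm of the cyclic orders; pairwise coprime => product.
5^3*13^7*11^3=125*62748517*1331=10439784515875


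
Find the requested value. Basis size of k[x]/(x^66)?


Basis: 1,x,...,x^65
dim=66


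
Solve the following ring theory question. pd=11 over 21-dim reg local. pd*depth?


pd+depth=21
depth=21-11=10
pd*depth=11*10=110


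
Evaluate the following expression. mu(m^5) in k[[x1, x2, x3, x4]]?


C(n+d-1,d)=C(8,5)=56


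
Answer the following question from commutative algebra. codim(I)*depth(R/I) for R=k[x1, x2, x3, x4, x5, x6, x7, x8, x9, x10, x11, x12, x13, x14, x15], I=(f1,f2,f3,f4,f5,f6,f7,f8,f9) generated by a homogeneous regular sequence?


codim=9, depth=dim(R/I)=15-9=6
Product=9*6=54


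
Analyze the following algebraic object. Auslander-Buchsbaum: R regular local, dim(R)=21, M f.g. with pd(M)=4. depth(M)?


pd+depth=depth(R)=21
depth=21-4=17


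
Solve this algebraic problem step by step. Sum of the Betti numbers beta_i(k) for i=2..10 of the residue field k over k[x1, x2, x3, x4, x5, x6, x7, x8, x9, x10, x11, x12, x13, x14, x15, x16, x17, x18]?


Koszul resolution: beta_i(k)=C(n,i), n=18
C(18,2)=153, C(18,3)=816, C(18,4)=3060, C(18,5)=8568, C(18,6)=18564, C(18,7)=31824, C(18,8)=43758, C(18,9)=48620, C(18,10)=43758
Sum=199121


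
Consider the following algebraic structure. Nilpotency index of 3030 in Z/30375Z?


3030^k mod 30375:
k=1: 3030
k=2: 7650
k=3: 3375
k=4: 20250
k=5: 0
First zero at k = 5


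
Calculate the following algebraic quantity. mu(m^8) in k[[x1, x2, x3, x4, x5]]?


C(n+d-1,d)=C(12,8)=495


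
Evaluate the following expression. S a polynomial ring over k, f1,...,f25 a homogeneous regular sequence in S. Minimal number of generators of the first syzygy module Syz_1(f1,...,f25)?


Regular sequence => Koszul complex is the minimal free resolution.
Syz_1 minimally generated by Koszul relations f_i*e_j - f_j*e_i (i<j): mu(Syz_1) = beta_2 = C(m,2) = m(m-1)/2
m=25
25*24/2 = 300


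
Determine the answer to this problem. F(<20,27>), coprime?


gcd(20,27)=1 => F=ab-a-b=20*27-20-27=540-47=493


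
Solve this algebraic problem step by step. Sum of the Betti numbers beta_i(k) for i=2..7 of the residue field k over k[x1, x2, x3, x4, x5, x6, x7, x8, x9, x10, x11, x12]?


Koszul resolution: beta_i(k)=C(n,i), n=12
C(12,2)=66, C(12,3)=220, C(12,4)=495, C(12,5)=792, C(12,6)=924, C(12,7)=792
Sum=3289


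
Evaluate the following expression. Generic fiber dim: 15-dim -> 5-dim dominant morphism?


dim(fiber)=dim(X)-dim(Y)=15-5=10


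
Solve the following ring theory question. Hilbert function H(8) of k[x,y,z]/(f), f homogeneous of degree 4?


C(10,2)-C(6,2)=45-15=30


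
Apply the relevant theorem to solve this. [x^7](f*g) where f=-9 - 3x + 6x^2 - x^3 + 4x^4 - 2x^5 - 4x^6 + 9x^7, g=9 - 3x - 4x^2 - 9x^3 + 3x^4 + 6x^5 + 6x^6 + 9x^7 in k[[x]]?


[x^7] = sum a_i*b_j, i+j=7
  -9*9=-81
  -3*6=-18
  6*6=36
  -1*3=-3
  4*-9=-36
  -2*-4=8
  -4*-3=12
  9*9=81
Sum=-1


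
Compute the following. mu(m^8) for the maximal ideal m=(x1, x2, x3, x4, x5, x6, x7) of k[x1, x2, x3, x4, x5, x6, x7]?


Graded Nakayama: mu(m^d) = dim_k (m^d/m^(d+1)) = #degree-8 monomials in 7 vars
C(n+d-1,d)=C(14,8)=3003


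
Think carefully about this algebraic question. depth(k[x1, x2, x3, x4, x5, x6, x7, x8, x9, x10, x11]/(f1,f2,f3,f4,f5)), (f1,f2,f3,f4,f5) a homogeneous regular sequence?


depth(R)=11
depth(R/I)=11-5=6


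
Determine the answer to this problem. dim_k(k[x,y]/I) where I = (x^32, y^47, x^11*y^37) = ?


k[x,y]/I, I = (x^32, y^47, x^11*y^37)
Rect: 32x47=1504. Corner: (32-11)x(47-37)=210.
dim = 1504-210 = 1294


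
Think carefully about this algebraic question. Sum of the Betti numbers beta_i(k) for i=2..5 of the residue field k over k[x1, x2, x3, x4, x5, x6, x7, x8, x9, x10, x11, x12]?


Koszul resolution: beta_i(k)=C(n,i), n=12
C(12,2)=66, C(12,3)=220, C(12,4)=495, C(12,5)=792
Sum=1573


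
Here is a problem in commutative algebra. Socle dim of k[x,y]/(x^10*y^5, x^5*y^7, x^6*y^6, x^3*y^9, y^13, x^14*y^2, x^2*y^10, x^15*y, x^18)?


Socle = ann(m) = span of standard monomials u with x*u, y*u in I (staircase corners).
Minimal generators: x^18, x^15*y, x^14*y^2, x^10*y^5, x^6*y^6, x^5*y^7, x^3*y^9, x^2*y^10, y^13
Corners: xy^12, x^2y^9, x^4y^8, x^5y^6, x^9y^5, x^13y^4, x^14y, x^17
Socle dim=8


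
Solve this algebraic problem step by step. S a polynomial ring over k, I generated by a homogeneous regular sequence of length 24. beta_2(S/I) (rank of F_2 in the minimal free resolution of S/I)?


Regular sequence => Koszul complex is the minimal free resolution.
Syz_1 minimally generated by Koszul relations f_i*e_j - f_j*e_i (i<j): mu(Syz_1) = beta_2 = C(m,2) = m(m-1)/2
m=24
24*23/2 = 276


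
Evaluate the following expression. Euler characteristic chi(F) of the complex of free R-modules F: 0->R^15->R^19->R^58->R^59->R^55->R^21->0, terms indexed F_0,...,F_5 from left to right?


chi = sum (-1)^i * rank:
(-1)^0*15=15
(-1)^1*19=-19
(-1)^2*58=58
(-1)^3*59=-59
(-1)^4*55=55
(-1)^5*21=-21
chi=29


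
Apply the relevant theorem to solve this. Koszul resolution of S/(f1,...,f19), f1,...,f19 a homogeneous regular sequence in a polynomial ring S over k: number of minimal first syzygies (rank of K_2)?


Regular sequence => Koszul complex is the minimal free resolution.
Syz_1 minimally generated by Koszul relations f_i*e_j - f_j*e_i (i<j): mu(Syz_1) = beta_2 = C(m,2) = m(m-1)/2
m=19
19*18/2 = 171


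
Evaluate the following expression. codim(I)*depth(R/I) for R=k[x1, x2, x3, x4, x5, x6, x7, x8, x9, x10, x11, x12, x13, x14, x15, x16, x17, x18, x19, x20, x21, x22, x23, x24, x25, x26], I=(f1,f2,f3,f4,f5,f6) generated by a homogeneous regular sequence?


codim=6, depth=dim(R/I)=26-6=20
Product=6*20=120


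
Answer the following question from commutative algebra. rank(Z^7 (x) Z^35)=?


rank(M(x)N) = rank(M)*rank(N)
7*35 = 245


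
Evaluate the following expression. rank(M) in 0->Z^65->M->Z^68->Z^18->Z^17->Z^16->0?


Alt sum=0:
(-1)^0*65 + (-1)^1*? + (-1)^2*68 + (-1)^3*18 + (-1)^4*17 + (-1)^5*16=0
rank(M)=116


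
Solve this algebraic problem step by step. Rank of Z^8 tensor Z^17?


rank(M(x)N) = rank(M)*rank(N)
8*17 = 136


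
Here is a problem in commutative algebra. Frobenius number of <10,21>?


gcd(10,21)=1 => F=ab-a-b=10*21-10-21=210-31=179


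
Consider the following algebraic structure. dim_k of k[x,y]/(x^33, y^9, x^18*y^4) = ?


k[x,y]/I, I = (x^33, y^9, x^18*y^4)
Rect: 33x9=297. Corner: (33-18)x(9-4)=75.
dim = 297-75 = 222


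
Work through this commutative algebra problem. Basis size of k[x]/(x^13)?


Basis: 1,x,...,x^12
dim=13


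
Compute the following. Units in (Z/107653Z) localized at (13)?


Local ring = Z/2197Z.
phi(2197) = 13^2*(13-1) = 2028


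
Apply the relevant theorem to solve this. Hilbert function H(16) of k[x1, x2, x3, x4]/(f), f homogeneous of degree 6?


C(19,3)-C(13,3)=969-286=683


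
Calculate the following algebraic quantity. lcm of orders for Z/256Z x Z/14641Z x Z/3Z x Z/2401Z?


Exponent = lcm of the cyclic orders; pairwise coprime => product.
2^8*11^4*3^1*7^4=256*14641*3*2401=26997535488


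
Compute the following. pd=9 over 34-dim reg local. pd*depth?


pd+depth=34
depth=34-9=25
pd*depth=9*25=225


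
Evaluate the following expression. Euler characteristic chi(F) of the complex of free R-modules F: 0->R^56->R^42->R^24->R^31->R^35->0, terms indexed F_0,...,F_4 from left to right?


chi = sum (-1)^i * rank:
(-1)^0*56=56
(-1)^1*42=-42
(-1)^2*24=24
(-1)^3*31=-31
(-1)^4*35=35
chi=42


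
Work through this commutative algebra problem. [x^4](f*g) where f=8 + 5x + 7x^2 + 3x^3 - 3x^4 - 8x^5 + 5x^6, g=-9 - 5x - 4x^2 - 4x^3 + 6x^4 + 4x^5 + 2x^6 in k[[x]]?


[x^4] = sum a_i*b_j, i+j=4
  8*6=48
  5*-4=-20
  7*-4=-28
  3*-5=-15
  -3*-9=27
Sum=12


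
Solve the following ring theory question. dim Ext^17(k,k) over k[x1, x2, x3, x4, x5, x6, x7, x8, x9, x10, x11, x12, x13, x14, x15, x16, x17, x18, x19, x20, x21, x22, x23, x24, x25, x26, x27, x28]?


C(n,i)=C(28,17)=21474180


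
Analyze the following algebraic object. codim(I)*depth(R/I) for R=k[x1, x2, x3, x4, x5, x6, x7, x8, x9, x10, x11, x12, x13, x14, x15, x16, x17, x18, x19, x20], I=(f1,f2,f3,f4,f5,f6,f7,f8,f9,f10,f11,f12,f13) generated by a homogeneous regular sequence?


codim=13, depth=dim(R/I)=20-13=7
Product=13*7=91


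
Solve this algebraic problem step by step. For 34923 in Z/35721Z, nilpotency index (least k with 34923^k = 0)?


34923^k mod 35721:
k=1: 34923
k=2: 29547
k=3: 33075
k=4: 3969
k=5: 11907
k=6: 0
First zero at k = 6


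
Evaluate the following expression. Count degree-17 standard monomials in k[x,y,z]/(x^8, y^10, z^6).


Need i<8, j<10, k<6 with i+j+k=17.
For each i, j ranges over max(0,17-i-5)..min(9,17-i):
  i=0: j in [12,9] -> 0
  i=1: j in [11,9] -> 0
  i=2: j in [10,9] -> 0
  i=3: j in [9,9] -> 1
  i=4: j in [8,9] -> 2
  i=5: j in [7,9] -> 3
  i=6: j in [6,9] -> 4
  i=7: j in [5,9] -> 5
H(17) = 0+0+0+1+2+3+4+5 = 15


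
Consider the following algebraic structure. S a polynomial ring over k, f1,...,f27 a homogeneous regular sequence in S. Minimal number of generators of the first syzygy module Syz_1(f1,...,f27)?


Regular sequence => Koszul complex is the minimal free resolution.
Syz_1 minimally generated by Koszul relations f_i*e_j - f_j*e_i (i<j): mu(Syz_1) = beta_2 = C(m,2) = m(m-1)/2
m=27
27*26/2 = 351


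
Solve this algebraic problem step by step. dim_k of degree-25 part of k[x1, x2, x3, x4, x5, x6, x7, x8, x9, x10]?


C(d+n-1,n-1)=C(34,9)=52451256


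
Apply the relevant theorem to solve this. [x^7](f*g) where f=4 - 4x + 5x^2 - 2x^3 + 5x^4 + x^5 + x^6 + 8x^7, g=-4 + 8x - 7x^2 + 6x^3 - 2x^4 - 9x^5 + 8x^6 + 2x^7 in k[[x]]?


[x^7] = sum a_i*b_j, i+j=7
  4*2=8
  -4*8=-32
  5*-9=-45
  -2*-2=4
  5*6=30
  1*-7=-7
  1*8=8
  8*-4=-32
Sum=-66


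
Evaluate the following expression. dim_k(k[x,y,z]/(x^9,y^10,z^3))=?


Basis: x^iy^jz^k, i<9,j<10,k<3
9*10*3=270


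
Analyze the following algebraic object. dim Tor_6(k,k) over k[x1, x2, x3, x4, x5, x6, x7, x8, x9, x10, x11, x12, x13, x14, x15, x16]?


Koszul: C(n,i)=C(16,6)=8008


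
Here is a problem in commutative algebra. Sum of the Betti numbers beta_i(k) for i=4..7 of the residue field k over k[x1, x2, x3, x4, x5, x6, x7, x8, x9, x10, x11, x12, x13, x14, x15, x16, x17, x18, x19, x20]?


Koszul resolution: beta_i(k)=C(n,i), n=20
C(20,4)=4845, C(20,5)=15504, C(20,6)=38760, C(20,7)=77520
Sum=136629


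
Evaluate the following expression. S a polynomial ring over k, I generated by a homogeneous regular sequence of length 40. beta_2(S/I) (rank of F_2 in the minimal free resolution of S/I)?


Regular sequence => Koszul complex is the minimal free resolution.
Syz_1 minimally generated by Koszul relations f_i*e_j - f_j*e_i (i<j): mu(Syz_1) = beta_2 = C(m,2) = m(m-1)/2
m=40
40*39/2 = 780


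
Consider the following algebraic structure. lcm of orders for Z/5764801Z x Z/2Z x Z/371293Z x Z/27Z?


Exponent = lcm of the cyclic orders; pairwise coprime => product.
7^8*2^1*13^5*3^3=5764801*2*371293*27=115583233915422


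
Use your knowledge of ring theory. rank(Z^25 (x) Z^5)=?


rank(M(x)N) = rank(M)*rank(N)
25*5 = 125


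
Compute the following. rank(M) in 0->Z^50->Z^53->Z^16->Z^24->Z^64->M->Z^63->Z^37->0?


Alt sum=0:
(-1)^0*50 + (-1)^1*53 + (-1)^2*16 + (-1)^3*24 + (-1)^4*64 + (-1)^5*? + (-1)^6*63 + (-1)^7*37=0
rank(M)=79


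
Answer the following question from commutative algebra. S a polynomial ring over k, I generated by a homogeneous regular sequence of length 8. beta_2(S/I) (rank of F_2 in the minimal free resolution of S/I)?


Regular sequence => Koszul complex is the minimal free resolution.
Syz_1 minimally generated by Koszul relations f_i*e_j - f_j*e_i (i<j): mu(Syz_1) = beta_2 = C(m,2) = m(m-1)/2
m=8
8*7/2 = 28


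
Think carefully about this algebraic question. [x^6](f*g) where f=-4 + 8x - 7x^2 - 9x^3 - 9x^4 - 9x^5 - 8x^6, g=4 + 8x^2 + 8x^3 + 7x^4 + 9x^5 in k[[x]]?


[x^6] = sum a_i*b_j, i+j=6
  8*9=72
  -7*7=-49
  -9*8=-72
  -9*8=-72
  -8*4=-32
Sum=-153


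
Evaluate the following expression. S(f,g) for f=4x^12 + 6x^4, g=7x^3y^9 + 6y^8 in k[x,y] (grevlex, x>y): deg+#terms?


LT(f)=4x^12, LT(g)=7x^3y^9
lcm(LM)=x^12y^9
S(f,g) (scaled by 28 to clear denominators) = 7y^9*f - 4x^9*g = -24x^9y^8 + 42x^4y^9
2 terms, deg 17.
17+2=19


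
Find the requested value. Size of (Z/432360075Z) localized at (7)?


7-primary part: 432360075=7^8*75
Size=7^8=5764801


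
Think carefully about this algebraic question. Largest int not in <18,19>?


gcd(18,19)=1 => F=ab-a-b=18*19-18-19=342-37=305


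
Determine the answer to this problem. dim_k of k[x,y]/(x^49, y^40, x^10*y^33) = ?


k[x,y]/I, I = (x^49, y^40, x^10*y^33)
Rect: 49x40=1960. Corner: (49-10)x(40-33)=273.
dim = 1960-273 = 1687


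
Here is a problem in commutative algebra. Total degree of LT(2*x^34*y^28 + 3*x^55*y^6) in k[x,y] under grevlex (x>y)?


LT: 2*x^34*y^28
deg_x=34, deg_y=28
Total=34+28=62


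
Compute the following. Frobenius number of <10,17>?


gcd(10,17)=1 => F=ab-a-b=10*17-10-17=170-27=143


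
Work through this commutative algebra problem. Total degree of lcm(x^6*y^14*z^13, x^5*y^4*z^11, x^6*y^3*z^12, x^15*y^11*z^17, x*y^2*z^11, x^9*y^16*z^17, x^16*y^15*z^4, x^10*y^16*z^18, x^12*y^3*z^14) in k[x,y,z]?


lcm = componentwise max:
x: max(6,5,6,15,1,9,16,10,12)=16
y: max(14,4,3,11,2,16,15,16,3)=16
z: max(13,11,12,17,11,17,4,18,14)=18
Total=16+16+18=50


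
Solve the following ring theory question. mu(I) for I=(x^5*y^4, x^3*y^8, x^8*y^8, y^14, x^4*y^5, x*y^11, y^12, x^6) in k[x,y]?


Remove redundant (divisible by others).
y^14 redundant.
x^8*y^8 redundant.
Min: x^6, x^5*y^4, x^4*y^5, x^3*y^8, x*y^11, y^12
Count=6


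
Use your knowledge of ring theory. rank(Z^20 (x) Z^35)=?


rank(M(x)N) = rank(M)*rank(N)
20*35 = 700


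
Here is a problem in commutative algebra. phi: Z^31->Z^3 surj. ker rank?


rank(ker) = 31-3 = 28


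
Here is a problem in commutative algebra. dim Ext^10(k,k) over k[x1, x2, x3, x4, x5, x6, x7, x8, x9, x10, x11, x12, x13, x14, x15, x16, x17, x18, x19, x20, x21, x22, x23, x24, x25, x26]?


C(n,i)=C(26,10)=5311735


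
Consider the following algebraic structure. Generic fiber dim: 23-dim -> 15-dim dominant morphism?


dim(fiber)=dim(X)-dim(Y)=23-15=8


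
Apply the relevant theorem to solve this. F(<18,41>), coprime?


gcd(18,41)=1 => F=ab-a-b=18*41-18-41=738-59=679


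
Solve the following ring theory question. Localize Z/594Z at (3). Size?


3-primary part: 594=3^3*22
Size=3^3=27


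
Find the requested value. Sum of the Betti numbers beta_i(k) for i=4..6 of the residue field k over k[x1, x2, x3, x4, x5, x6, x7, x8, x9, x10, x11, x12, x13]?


Koszul resolution: beta_i(k)=C(n,i), n=13
C(13,4)=715, C(13,5)=1287, C(13,6)=1716
Sum=3718


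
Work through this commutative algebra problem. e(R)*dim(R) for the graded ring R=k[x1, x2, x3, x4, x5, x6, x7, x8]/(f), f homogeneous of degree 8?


e(R)=deg(f)=8, dim(R)=8-1=7
e*dim=8*7=56


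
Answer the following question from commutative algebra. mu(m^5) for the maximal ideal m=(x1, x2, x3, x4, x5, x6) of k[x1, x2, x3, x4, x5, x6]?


Graded Nakayama: mu(m^d) = dim_k (m^d/m^(d+1)) = #degree-5 monomials in 6 vars
C(n+d-1,d)=C(10,5)=252


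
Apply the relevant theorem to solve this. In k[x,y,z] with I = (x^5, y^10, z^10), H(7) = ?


Need i<5, j<10, k<10 with i+j+k=7.
For each i, j ranges over max(0,7-i-9)..min(9,7-i):
  i=0: j in [0,7] -> 8
  i=1: j in [0,6] -> 7
  i=2: j in [0,5] -> 6
  i=3: j in [0,4] -> 5
  i=4: j in [0,3] -> 4
H(7) = 8+7+6+5+4 = 30


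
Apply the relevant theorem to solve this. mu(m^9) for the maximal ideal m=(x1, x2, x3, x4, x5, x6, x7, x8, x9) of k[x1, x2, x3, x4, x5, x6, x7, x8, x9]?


Graded Nakayama: mu(m^d) = dim_k (m^d/m^(d+1)) = #degree-9 monomials in 9 vars
C(n+d-1,d)=C(17,9)=24310


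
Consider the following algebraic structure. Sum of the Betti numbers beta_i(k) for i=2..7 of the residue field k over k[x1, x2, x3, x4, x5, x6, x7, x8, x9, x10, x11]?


Koszul resolution: beta_i(k)=C(n,i), n=11
C(11,2)=55, C(11,3)=165, C(11,4)=330, C(11,5)=462, C(11,6)=462, C(11,7)=330
Sum=1804


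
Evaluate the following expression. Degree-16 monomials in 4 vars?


C(d+n-1,n-1)=C(19,3)=969


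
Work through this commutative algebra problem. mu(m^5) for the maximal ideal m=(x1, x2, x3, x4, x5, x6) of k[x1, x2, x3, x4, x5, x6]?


Graded Nakayama: mu(m^d) = dim_k (m^d/m^(d+1)) = #degree-5 monomials in 6 vars
C(n+d-1,d)=C(10,5)=252


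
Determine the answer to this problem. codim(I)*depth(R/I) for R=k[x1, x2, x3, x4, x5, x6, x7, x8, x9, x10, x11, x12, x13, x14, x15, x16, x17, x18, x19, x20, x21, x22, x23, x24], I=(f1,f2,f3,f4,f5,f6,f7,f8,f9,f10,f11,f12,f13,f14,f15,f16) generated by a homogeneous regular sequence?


codim=16, depth=dim(R/I)=24-16=8
Product=16*8=128


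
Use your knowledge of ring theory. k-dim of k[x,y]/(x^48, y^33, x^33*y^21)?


k[x,y]/I, I = (x^48, y^33, x^33*y^21)
Rect: 48x33=1584. Corner: (48-33)x(33-21)=180.
dim = 1584-180 = 1404


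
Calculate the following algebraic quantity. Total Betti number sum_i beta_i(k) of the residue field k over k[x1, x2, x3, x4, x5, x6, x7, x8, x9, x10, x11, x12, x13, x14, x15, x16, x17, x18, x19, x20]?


Koszul resolution: beta_i(k)=C(n,i), n=20
sum_i C(20,i) = 2^20 = 1048576


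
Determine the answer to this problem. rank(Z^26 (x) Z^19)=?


rank(M(x)N) = rank(M)*rank(N)
26*19 = 494


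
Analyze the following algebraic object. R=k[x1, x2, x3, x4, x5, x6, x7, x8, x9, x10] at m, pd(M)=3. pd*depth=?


pd+depth=10
depth=10-3=7
pd*depth=3*7=21


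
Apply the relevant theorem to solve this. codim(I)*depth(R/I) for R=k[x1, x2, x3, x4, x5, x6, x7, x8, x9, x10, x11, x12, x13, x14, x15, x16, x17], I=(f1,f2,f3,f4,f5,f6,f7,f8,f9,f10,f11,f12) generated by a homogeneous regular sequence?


codim=12, depth=dim(R/I)=17-12=5
Product=12*5=60


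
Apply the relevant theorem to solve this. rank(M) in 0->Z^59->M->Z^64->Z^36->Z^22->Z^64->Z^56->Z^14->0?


Alt sum=0:
(-1)^0*59 + (-1)^1*? + (-1)^2*64 + (-1)^3*36 + (-1)^4*22 + (-1)^5*64 + (-1)^6*56 + (-1)^7*14=0
rank(M)=87


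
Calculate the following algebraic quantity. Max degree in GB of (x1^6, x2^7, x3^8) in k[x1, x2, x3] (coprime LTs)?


Pure powers, coprime LTs => already GB.
Degrees: 6, 7, 8
Max=8


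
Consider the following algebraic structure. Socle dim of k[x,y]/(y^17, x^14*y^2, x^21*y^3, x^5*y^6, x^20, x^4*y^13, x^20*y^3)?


Socle = ann(m) = span of standard monomials u with x*u, y*u in I (staircase corners).
Redundant generators: x^21*y^3, x^20*y^3
Minimal generators: x^20, x^14*y^2, x^5*y^6, x^4*y^13, y^17
Corners: x^3y^16, x^4y^12, x^13y^5, x^19y
Socle dim=4


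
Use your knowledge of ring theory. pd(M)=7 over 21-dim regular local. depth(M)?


pd+depth=depth(R)=21
depth=21-7=14


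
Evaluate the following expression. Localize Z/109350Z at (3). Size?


3-primary part: 109350=3^7*50
Size=3^7=2187


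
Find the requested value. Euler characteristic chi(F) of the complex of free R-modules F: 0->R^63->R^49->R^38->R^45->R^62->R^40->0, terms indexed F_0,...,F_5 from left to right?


chi = sum (-1)^i * rank:
(-1)^0*63=63
(-1)^1*49=-49
(-1)^2*38=38
(-1)^3*45=-45
(-1)^4*62=62
(-1)^5*40=-40
chi=29


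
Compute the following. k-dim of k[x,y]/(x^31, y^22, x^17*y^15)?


k[x,y]/I, I = (x^31, y^22, x^17*y^15)
Rect: 31x22=682. Corner: (31-17)x(22-15)=98.
dim = 682-98 = 584


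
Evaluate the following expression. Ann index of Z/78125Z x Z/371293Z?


Exponent = lcm of the cyclic orders; pairwise coprime => product.
5^7*13^5=78125*371293=29007265625


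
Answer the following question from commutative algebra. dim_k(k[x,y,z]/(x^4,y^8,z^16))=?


Basis: x^iy^jz^k, i<4,j<8,k<16
4*8*16=512


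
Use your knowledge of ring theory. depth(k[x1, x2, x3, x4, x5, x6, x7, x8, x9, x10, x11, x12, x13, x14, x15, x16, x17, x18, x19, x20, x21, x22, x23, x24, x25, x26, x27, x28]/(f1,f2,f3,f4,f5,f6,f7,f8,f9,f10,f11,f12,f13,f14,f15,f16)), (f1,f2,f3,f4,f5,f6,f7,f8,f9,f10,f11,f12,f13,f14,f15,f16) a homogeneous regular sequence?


depth(R)=28
depth(R/I)=28-16=12


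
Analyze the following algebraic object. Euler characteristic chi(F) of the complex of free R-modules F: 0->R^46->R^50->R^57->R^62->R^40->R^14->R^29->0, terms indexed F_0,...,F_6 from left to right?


chi = sum (-1)^i * rank:
(-1)^0*46=46
(-1)^1*50=-50
(-1)^2*57=57
(-1)^3*62=-62
(-1)^4*40=40
(-1)^5*14=-14
(-1)^6*29=29
chi=46


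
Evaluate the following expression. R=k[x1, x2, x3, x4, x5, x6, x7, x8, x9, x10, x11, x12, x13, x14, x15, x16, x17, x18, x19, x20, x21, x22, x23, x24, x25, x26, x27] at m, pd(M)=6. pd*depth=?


pd+depth=27
depth=27-6=21
pd*depth=6*21=126


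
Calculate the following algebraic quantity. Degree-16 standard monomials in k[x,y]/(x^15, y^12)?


k[x,y], I = (x^15, y^12), d = 16
Need i < 15 and d-i < 12.
Range: 5 <= i <= 14.
H(16) = 10


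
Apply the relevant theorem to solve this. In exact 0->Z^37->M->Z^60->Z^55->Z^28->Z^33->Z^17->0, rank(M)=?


Alt sum=0:
(-1)^0*37 + (-1)^1*? + (-1)^2*60 + (-1)^3*55 + (-1)^4*28 + (-1)^5*33 + (-1)^6*17=0
rank(M)=54


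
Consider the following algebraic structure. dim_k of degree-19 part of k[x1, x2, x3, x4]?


C(d+n-1,n-1)=C(22,3)=1540


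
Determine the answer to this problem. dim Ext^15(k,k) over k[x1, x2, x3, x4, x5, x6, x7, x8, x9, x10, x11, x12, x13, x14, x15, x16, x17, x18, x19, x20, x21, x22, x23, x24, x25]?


C(n,i)=C(25,15)=3268760


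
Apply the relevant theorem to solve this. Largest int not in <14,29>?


gcd(14,29)=1 => F=ab-a-b=14*29-14-29=406-43=363


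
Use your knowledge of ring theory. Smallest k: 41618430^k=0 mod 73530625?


41618430^k mod 73530625:
k=1: 41618430
k=2: 63061775
k=3: 14448875
k=4: 12005000
k=5: 52521875
k=6: 0
First zero at k = 6


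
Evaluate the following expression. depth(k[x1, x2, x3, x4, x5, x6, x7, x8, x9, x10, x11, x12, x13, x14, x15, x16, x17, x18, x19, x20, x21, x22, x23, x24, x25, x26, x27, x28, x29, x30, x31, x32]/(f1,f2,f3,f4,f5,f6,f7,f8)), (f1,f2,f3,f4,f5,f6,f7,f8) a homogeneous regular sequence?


depth(R)=32
depth(R/I)=32-8=24


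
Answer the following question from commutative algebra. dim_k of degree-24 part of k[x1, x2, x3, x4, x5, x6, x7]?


C(d+n-1,n-1)=C(30,6)=593775


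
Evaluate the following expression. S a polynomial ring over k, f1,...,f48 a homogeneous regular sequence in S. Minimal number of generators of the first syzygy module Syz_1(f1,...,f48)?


Regular sequence => Koszul complex is the minimal free resolution.
Syz_1 minimally generated by Koszul relations f_i*e_j - f_j*e_i (i<j): mu(Syz_1) = beta_2 = C(m,2) = m(m-1)/2
m=48
48*47/2 = 1128


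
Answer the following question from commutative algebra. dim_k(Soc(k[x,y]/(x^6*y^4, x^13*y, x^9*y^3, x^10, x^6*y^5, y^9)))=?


Socle = ann(m) = span of standard monomials u with x*u, y*u in I (staircase corners).
Redundant generators: x^6*y^5, x^13*y
Minimal generators: x^10, x^9*y^3, x^6*y^4, y^9
Corners: x^5y^8, x^8y^3, x^9y^2
Socle dim=3


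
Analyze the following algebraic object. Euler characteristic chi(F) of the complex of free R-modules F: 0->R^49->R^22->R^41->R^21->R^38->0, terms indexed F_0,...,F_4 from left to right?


chi = sum (-1)^i * rank:
(-1)^0*49=49
(-1)^1*22=-22
(-1)^2*41=41
(-1)^3*21=-21
(-1)^4*38=38
chi=85


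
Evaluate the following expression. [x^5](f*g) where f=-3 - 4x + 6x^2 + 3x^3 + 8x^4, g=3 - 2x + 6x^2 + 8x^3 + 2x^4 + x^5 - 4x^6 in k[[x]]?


[x^5] = sum a_i*b_j, i+j=5
  -3*1=-3
  -4*2=-8
  6*8=48
  3*6=18
  8*-2=-16
Sum=39


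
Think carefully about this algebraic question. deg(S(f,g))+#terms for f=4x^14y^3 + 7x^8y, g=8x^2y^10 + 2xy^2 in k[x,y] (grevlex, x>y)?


LT(f)=4x^14y^3, LT(g)=8x^2y^10
lcm(LM)=x^14y^10
S(f,g) (scaled by 32 to clear denominators) = 8y^7*f - 4x^12*g = 56x^8y^8 - 8x^13y^2
2 terms, deg 16.
16+2=18


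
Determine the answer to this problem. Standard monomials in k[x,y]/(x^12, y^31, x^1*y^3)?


k[x,y]/I, I = (x^12, y^31, x^1*y^3)
Rect: 12x31=372. Corner: (12-1)x(31-3)=308.
dim = 372-308 = 64


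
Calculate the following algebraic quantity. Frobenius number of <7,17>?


gcd(7,17)=1 => F=ab-a-b=7*17-7-17=119-24=95


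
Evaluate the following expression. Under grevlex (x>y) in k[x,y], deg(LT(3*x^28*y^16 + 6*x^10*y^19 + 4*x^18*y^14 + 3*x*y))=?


LT: 3*x^28*y^16
deg_x=28, deg_y=16
Total=28+16=44


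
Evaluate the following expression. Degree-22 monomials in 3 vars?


C(d+n-1,n-1)=C(24,2)=276


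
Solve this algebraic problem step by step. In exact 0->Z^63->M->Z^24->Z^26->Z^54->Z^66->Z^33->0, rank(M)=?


Alt sum=0:
(-1)^0*63 + (-1)^1*? + (-1)^2*24 + (-1)^3*26 + (-1)^4*54 + (-1)^5*66 + (-1)^6*33=0
rank(M)=82


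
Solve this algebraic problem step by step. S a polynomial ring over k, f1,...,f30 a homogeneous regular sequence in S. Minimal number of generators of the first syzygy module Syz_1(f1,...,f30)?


Regular sequence => Koszul complex is the minimal free resolution.
Syz_1 minimally generated by Koszul relations f_i*e_j - f_j*e_i (i<j): mu(Syz_1) = beta_2 = C(m,2) = m(m-1)/2
m=30
30*29/2 = 435


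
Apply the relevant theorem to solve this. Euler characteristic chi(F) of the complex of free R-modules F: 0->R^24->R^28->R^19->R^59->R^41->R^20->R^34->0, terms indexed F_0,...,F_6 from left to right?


chi = sum (-1)^i * rank:
(-1)^0*24=24
(-1)^1*28=-28
(-1)^2*19=19
(-1)^3*59=-59
(-1)^4*41=41
(-1)^5*20=-20
(-1)^6*34=34
chi=11


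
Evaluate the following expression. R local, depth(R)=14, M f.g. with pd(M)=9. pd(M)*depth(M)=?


pd+depth=14
depth=14-9=5
pd*depth=9*5=45


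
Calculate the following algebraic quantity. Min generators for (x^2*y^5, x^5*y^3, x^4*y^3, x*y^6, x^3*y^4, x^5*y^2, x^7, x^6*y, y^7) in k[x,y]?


Remove redundant (divisible by others).
x^5*y^3 redundant.
Min: x^7, x^6*y, x^5*y^2, x^4*y^3, x^3*y^4, x^2*y^5, x*y^6, y^7
Count=8


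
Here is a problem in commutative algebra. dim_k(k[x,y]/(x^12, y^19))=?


Basis: x^i*y^j, i<12, j<19
12*19=228


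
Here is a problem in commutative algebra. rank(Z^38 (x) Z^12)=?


rank(M(x)N) = rank(M)*rank(N)
38*12 = 456


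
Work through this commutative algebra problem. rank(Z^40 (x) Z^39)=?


rank(M(x)N) = rank(M)*rank(N)
40*39 = 1560


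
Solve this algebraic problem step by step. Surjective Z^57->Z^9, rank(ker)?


rank(ker) = 57-9 = 48


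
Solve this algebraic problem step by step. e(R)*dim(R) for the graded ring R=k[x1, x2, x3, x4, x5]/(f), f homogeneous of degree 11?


e(R)=deg(f)=11, dim(R)=5-1=4
e*dim=11*4=44


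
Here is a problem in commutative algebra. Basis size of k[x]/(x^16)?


Basis: 1,x,...,x^15
dim=16


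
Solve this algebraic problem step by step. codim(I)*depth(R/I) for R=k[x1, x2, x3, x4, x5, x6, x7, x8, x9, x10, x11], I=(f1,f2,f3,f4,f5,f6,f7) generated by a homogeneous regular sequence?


codim=7, depth=dim(R/I)=11-7=4
Product=7*4=28


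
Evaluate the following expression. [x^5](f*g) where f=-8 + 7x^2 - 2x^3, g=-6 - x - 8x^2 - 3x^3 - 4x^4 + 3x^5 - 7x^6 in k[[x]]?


[x^5] = sum a_i*b_j, i+j=5
  -8*3=-24
  7*-3=-21
  -2*-8=16
Sum=-29


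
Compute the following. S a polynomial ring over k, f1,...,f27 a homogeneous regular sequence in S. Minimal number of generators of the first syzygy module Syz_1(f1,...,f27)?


Regular sequence => Koszul complex is the minimal free resolution.
Syz_1 minimally generated by Koszul relations f_i*e_j - f_j*e_i (i<j): mu(Syz_1) = beta_2 = C(m,2) = m(m-1)/2
m=27
27*26/2 = 351


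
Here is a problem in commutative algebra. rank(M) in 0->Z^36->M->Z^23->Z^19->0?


Alt sum=0:
(-1)^0*36 + (-1)^1*? + (-1)^2*23 + (-1)^3*19=0
rank(M)=40


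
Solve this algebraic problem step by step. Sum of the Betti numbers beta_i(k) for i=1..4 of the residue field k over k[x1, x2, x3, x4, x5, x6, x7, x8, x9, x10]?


Koszul resolution: beta_i(k)=C(n,i), n=10
C(10,1)=10, C(10,2)=45, C(10,3)=120, C(10,4)=210
Sum=385


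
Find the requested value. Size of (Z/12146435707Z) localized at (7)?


7-primary part: 12146435707=7^10*43
Size=7^10=282475249


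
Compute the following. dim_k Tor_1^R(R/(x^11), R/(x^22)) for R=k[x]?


Tor_1(R/I,R/J)=(I cap J)/IJ=(x^22)/(x^33)
dim=33-22=min(11,22)=11


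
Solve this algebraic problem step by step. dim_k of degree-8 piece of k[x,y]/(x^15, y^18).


k[x,y], I = (x^15, y^18), d = 8
Need i < 15 and d-i < 18.
Range: 0 <= i <= 8.
H(8) = 9


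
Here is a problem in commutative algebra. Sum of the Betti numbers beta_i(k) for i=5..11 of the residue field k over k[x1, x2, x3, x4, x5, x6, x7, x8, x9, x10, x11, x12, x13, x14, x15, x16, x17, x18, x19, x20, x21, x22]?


Koszul resolution: beta_i(k)=C(n,i), n=22
C(22,5)=26334, C(22,6)=74613, C(22,7)=170544, C(22,8)=319770, C(22,9)=497420, C(22,10)=646646, C(22,11)=705432
Sum=2440759


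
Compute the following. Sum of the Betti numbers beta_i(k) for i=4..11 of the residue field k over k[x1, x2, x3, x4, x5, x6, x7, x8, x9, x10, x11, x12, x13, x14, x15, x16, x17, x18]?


Koszul resolution: beta_i(k)=C(n,i), n=18
C(18,4)=3060, C(18,5)=8568, C(18,6)=18564, C(18,7)=31824, C(18,8)=43758, C(18,9)=48620, C(18,10)=43758, C(18,11)=31824
Sum=229976


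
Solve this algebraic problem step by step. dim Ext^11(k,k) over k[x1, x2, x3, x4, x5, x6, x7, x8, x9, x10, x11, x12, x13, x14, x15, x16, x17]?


C(n,i)=C(17,11)=12376


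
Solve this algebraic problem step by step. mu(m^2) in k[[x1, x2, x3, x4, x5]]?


C(n+d-1,d)=C(6,2)=15


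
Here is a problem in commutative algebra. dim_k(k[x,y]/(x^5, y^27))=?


Basis: x^i*y^j, i<5, j<27
5*27=135


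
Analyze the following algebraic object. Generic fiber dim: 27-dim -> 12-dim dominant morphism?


dim(fiber)=dim(X)-dim(Y)=27-12=15


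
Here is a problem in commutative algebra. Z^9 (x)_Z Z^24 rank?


rank(M(x)N) = rank(M)*rank(N)
9*24 = 216


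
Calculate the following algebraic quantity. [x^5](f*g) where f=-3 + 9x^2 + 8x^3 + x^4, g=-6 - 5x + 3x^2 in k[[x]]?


[x^5] = sum a_i*b_j, i+j=5
  8*3=24
  1*-5=-5
Sum=19
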